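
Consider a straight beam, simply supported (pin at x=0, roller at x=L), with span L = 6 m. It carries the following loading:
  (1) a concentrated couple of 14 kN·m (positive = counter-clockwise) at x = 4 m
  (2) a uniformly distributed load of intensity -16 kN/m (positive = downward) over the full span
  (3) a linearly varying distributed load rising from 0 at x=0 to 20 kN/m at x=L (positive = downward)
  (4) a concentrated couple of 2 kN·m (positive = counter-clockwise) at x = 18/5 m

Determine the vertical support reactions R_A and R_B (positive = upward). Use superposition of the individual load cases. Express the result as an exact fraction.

Load 1 — applied couple M₀=14 kN·m at a=4 m (b=L-a=2):
  R_A = M₀/L = 14/6 = 7/3 kN
  R_B = -M₀/L = -14/6 = -7/3 kN
Load 2 — uniform load w=-16 kN/m over full span:
  R_A = wL/2 = (-16)·6/2 = -48 kN
  R_B = wL/2 = (-16)·6/2 = -48 kN
Load 3 — triangular load w₀=20 kN/m (0→w₀ over full span):
  R_A = w₀L/6 = 20·6/6 = 20 kN
  R_B = w₀L/3 = 20·6/3 = 40 kN
Load 4 — applied couple M₀=2 kN·m at a=18/5 m (b=L-a=12/5):
  R_A = M₀/L = 2/6 = 1/3 kN
  R_B = -M₀/L = -2/6 = -1/3 kN
Superposition: R_A = -76/3 kN, R_B = -32/3 kN

R_A = -76/3 kN, R_B = -32/3 kN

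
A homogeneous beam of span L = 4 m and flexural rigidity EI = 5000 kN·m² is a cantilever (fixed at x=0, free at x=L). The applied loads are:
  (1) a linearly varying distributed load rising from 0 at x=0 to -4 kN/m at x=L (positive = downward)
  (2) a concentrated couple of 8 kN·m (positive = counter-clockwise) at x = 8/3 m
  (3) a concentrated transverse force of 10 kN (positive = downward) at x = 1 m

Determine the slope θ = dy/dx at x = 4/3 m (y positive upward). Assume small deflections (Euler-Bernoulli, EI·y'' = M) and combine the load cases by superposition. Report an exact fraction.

θ(4/3) = 6593/1215000 rad

Load 1 — triangular load w₀=-4 kN/m (0→w₀ over full span):
  θ_1 = (w₀Lx²/4-w₀L²x/3-w₀x⁴/(24L))/EI = ((-4)·4·(4/3)²/4-(-4)·4²·(4/3)/3-(-4)·(4/3)⁴/(24·4))/5000 = 652/151875 rad
Load 2 — applied couple M₀=8 kN·m at a=8/3 m (b=L-a=4/3):
  θ_2 = M₀x/EI  [x≤a] = 8·(4/3)/5000 = 4/1875 rad
Load 3 — point force P=10 kN at a=1 m (b=L-a=3):
  θ_3 = -Pa²/(2EI)  [x>a] = -10·1²/(2·5000) = -1/1000 rad
Superposition: θ = Σ θ_i = 6593/1215000 rad ≈ 0.005426 rad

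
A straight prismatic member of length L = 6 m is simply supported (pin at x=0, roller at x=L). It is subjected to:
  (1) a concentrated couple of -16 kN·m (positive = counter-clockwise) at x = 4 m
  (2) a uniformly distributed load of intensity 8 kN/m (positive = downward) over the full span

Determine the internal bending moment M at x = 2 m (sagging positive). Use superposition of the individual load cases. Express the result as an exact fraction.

Load 1 — applied couple M₀=-16 kN·m at a=4 m (b=L-a=2):
  M_1 = M₀x/L  [x≤a] = (-16)·2/6 = -16/3 kN·m
Load 2 — uniform load w=8 kN/m over full span:
  M_2 = wx(L-x)/2 = 8·2·(6-2)/2 = 32 kN·m
Superposition: M = Σ M_i = 80/3 kN·m ≈ 26.666667 kN·m

M(2) = 80/3 kN·m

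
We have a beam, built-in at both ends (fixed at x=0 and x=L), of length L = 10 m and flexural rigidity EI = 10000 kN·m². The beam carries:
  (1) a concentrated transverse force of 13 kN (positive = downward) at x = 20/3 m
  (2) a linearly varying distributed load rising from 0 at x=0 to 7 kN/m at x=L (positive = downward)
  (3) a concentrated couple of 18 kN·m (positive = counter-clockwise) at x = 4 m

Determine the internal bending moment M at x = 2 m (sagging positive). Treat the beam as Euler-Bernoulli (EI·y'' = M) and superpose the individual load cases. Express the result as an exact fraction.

M(2) = -3523/1125 kN·m

Load 1 — point force P=13 kN at a=20/3 m (b=L-a=10/3):
  M_1 = Pb²(3a+b)x/L³ - Pab²/L²  [x≤a] = 13·(10/3)²·(3·(20/3)+(10/3))·2/10³ - 13·(20/3)·(10/3)²/10² = -26/9 kN·m
Load 2 — triangular load w₀=7 kN/m (0→w₀ over full span):
  M_2 = 3w₀Lx/20 - w₀L²/30 - w₀x³/(6L) = 3·7·10·2/20 - 7·10²/30 - 7·2³/(6·10) = -49/15 kN·m
Load 3 — applied couple M₀=18 kN·m at a=4 m (b=L-a=6):
  M_3 = R_Ax - M_A  [x≤a] with R_A=324/125, M_A=54/25 = (324/125)·2 - (54/25) = 378/125 kN·m
Superposition: M = Σ M_i = -3523/1125 kN·m ≈ -3.131556 kN·m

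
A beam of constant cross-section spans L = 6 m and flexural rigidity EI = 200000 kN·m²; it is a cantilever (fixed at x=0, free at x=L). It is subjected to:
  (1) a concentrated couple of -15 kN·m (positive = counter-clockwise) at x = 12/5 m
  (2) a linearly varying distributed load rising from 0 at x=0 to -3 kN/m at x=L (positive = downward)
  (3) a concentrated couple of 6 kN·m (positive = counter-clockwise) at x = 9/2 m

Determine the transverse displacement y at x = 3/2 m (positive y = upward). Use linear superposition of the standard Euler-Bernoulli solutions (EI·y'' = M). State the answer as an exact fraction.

Load 1 — applied couple M₀=-15 kN·m at a=12/5 m (b=L-a=18/5):
  y_1 = M₀x²/(2EI)  [x≤a] = (-15)·(3/2)²/(2·200000) = -27/320000 m
Load 2 — triangular load w₀=-3 kN/m (0→w₀ over full span):
  y_2 = (w₀Lx³/12-w₀L²x²/6-w₀x⁵/(120L))/EI = ((-3)·6·(3/2)³/12-(-3)·6²·(3/2)²/6-(-3)·(3/2)⁵/(120·6))/200000 = 90801/512000000 m
Load 3 — applied couple M₀=6 kN·m at a=9/2 m (b=L-a=3/2):
  y_3 = M₀x²/(2EI)  [x≤a] = 6·(3/2)²/(2·200000) = 27/800000 m
Superposition: y = Σ y_i = 64881/512000000 m ≈ 0.000127 m

y(3/2) = 64881/512000000 m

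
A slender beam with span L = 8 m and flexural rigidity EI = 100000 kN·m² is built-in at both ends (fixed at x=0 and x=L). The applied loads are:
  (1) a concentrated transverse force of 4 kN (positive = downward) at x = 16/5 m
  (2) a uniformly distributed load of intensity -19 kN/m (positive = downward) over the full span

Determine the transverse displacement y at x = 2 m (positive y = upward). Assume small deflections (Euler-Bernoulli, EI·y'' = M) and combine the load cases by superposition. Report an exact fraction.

Load 1 — point force P=4 kN at a=16/5 m (b=L-a=24/5):
  y_1 = -Pb²x²(3aL-(3a+b)x)/(6L³EI)  [x≤a] = -4·(24/5)²·2²·(3·(16/5)·8-(3·(16/5)+(24/5))·2)/(6·8³·100000) = -9/156250 m
Load 2 — uniform load w=-19 kN/m over full span:
  y_2 = -wx²(L-x)²/(24EI) = -(-19)·2²·(8-2)²/(24·100000) = 57/50000 m
Superposition: y = Σ y_i = 1353/1250000 m ≈ 0.001082 m

y(2) = 1353/1250000 m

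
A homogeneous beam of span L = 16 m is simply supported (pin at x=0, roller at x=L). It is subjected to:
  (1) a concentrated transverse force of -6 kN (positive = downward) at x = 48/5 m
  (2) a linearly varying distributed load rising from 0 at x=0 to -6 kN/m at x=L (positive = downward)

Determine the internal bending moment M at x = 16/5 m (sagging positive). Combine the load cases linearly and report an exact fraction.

Load 1 — point force P=-6 kN at a=48/5 m (b=L-a=32/5):
  M_1 = Pbx/L  [x≤a] = (-6)·(32/5)·(16/5)/16 = -192/25 kN·m
Load 2 — triangular load w₀=-6 kN/m (0→w₀ over full span):
  M_2 = w₀Lx/6 - w₀x³/(6L) = (-6)·16·(16/5)/6 - (-6)·(16/5)³/(6·16) = -6144/125 kN·m
Superposition: M = Σ M_i = -7104/125 kN·m ≈ -56.832000 kN·m

M(16/5) = -7104/125 kN·m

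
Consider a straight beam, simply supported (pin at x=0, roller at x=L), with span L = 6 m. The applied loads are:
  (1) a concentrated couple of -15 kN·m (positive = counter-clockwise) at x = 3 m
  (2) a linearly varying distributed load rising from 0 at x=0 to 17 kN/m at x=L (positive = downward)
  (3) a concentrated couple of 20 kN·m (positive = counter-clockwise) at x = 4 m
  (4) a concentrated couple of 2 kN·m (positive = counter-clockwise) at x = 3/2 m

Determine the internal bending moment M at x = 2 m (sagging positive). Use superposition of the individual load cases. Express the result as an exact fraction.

Load 1 — applied couple M₀=-15 kN·m at a=3 m (b=L-a=3):
  M_1 = M₀x/L  [x≤a] = (-15)·2/6 = -5 kN·m
Load 2 — triangular load w₀=17 kN/m (0→w₀ over full span):
  M_2 = w₀Lx/6 - w₀x³/(6L) = 17·6·2/6 - 17·2³/(6·6) = 272/9 kN·m
Load 3 — applied couple M₀=20 kN·m at a=4 m (b=L-a=2):
  M_3 = M₀x/L  [x≤a] = 20·2/6 = 20/3 kN·m
Load 4 — applied couple M₀=2 kN·m at a=3/2 m (b=L-a=9/2):
  M_4 = M₀x/L - M₀  [x>a] = 2·2/6 - 2 = -4/3 kN·m
Superposition: M = Σ M_i = 275/9 kN·m ≈ 30.555556 kN·m

M(2) = 275/9 kN·m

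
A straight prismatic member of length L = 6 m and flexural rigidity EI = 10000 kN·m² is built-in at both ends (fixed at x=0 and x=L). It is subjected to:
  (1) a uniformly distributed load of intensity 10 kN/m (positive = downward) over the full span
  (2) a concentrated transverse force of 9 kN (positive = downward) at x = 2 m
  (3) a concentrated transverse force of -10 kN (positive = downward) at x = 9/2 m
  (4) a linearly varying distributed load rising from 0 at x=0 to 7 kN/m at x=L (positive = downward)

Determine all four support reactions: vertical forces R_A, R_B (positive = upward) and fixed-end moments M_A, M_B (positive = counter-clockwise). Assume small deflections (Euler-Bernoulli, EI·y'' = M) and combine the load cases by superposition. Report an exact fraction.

Load 1 — uniform load w=10 kN/m over full span:
  R_A = wL/2 = 10·6/2 = 30 kN
  M_A = wL²/12 = 10·6²/12 = 30 kN·m
  R_B = wL/2 = 10·6/2 = 30 kN
  M_B = -wL²/12 = -10·6²/12 = -30 kN·m
Load 2 — point force P=9 kN at a=2 m (b=L-a=4):
  R_A = Pb²(3a+b)/L³ = 9·4²·(3·2+4)/6³ = 20/3 kN
  M_A = Pab²/L² = 9·2·4²/6² = 8 kN·m
  R_B = Pa²(a+3b)/L³ = 9·2²·(2+3·4)/6³ = 7/3 kN
  M_B = -Pa²b/L² = -9·2²·4/6² = -4 kN·m
Load 3 — point force P=-10 kN at a=9/2 m (b=L-a=3/2):
  R_A = Pb²(3a+b)/L³ = (-10)·(3/2)²·(3·(9/2)+(3/2))/6³ = -25/16 kN
  M_A = Pab²/L² = (-10)·(9/2)·(3/2)²/6² = -45/16 kN·m
  R_B = Pa²(a+3b)/L³ = (-10)·(9/2)²·((9/2)+3·(3/2))/6³ = -135/16 kN
  M_B = -Pa²b/L² = -(-10)·(9/2)²·(3/2)/6² = 135/16 kN·m
Load 4 — triangular load w₀=7 kN/m (0→w₀ over full span):
  R_A = 3w₀L/20 = 3·7·6/20 = 63/10 kN
  M_A = w₀L²/30 = 7·6²/30 = 42/5 kN·m
  R_B = 7w₀L/20 = 7·7·6/20 = 147/10 kN
  M_B = -w₀L²/20 = -7·6²/20 = -63/5 kN·m
Superposition: R_A = 9937/240 kN, M_A = 3487/80 kN·m, R_B = 9263/240 kN, M_B = -3053/80 kN·m

R_A = 9937/240 kN, M_A = 3487/80 kN·m, R_B = 9263/240 kN, M_B = -3053/80 kN·m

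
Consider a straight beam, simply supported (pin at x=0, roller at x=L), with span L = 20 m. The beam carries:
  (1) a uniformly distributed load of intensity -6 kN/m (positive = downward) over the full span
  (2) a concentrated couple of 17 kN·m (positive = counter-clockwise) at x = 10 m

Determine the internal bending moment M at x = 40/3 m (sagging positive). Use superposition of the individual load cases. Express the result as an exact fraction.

M(40/3) = -817/3 kN·m

Load 1 — uniform load w=-6 kN/m over full span:
  M_1 = wx(L-x)/2 = (-6)·(40/3)·(20-(40/3))/2 = -800/3 kN·m
Load 2 — applied couple M₀=17 kN·m at a=10 m (b=L-a=10):
  M_2 = M₀x/L - M₀  [x>a] = 17·(40/3)/20 - 17 = -17/3 kN·m
Superposition: M = Σ M_i = -817/3 kN·m ≈ -272.333333 kN·m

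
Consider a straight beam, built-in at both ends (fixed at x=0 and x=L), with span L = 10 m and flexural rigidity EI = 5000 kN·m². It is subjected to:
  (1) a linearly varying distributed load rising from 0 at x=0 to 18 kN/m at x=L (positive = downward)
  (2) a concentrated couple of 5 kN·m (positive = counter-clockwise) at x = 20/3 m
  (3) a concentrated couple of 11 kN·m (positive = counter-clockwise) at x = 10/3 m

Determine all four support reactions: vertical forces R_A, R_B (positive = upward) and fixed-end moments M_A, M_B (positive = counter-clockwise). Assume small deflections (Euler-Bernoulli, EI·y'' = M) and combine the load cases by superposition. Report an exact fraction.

R_A = 437/15 kN, M_A = 185/3 kN·m, R_B = 913/15 kN, M_B = -259/3 kN·m

Load 1 — triangular load w₀=18 kN/m (0→w₀ over full span):
  R_A = 3w₀L/20 = 3·18·10/20 = 27 kN
  M_A = w₀L²/30 = 18·10²/30 = 60 kN·m
  R_B = 7w₀L/20 = 7·18·10/20 = 63 kN
  M_B = -w₀L²/20 = -18·10²/20 = -90 kN·m
Load 2 — applied couple M₀=5 kN·m at a=20/3 m (b=L-a=10/3):
  R_A = 6M₀ab/L³ = 6·5·(20/3)·(10/3)/10³ = 2/3 kN
  M_A = M₀b(2a-b)/L² = 5·(10/3)·(2·(20/3)-(10/3))/10² = 5/3 kN·m
  R_B = -6M₀ab/L³ = -6·5·(20/3)·(10/3)/10³ = -2/3 kN
  M_B = M₀a(2b-a)/L² = 5·(20/3)·(2·(10/3)-(20/3))/10² = 0 kN·m
Load 3 — applied couple M₀=11 kN·m at a=10/3 m (b=L-a=20/3):
  R_A = 6M₀ab/L³ = 6·11·(10/3)·(20/3)/10³ = 22/15 kN
  M_A = M₀b(2a-b)/L² = 11·(20/3)·(2·(10/3)-(20/3))/10² = 0 kN·m
  R_B = -6M₀ab/L³ = -6·11·(10/3)·(20/3)/10³ = -22/15 kN
  M_B = M₀a(2b-a)/L² = 11·(10/3)·(2·(20/3)-(10/3))/10² = 11/3 kN·m
Superposition: R_A = 437/15 kN, M_A = 185/3 kN·m, R_B = 913/15 kN, M_B = -259/3 kN·m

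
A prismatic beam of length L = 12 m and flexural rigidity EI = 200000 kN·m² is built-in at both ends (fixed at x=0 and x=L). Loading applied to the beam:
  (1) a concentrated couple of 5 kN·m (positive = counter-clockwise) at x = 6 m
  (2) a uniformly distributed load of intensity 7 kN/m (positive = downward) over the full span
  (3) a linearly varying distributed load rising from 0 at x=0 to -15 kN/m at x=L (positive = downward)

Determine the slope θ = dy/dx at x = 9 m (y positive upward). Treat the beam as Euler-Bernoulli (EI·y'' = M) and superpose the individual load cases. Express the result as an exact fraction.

θ(9) = -327/6400000 rad

Load 1 — applied couple M₀=5 kN·m at a=6 m (b=L-a=6):
  θ_1 = (R_Ax²/2 - M_Ax - M₀(x-a))/EI  [x>a] with R_A=5/8, M_A=5/4 = ((5/8)·9²/2 - (5/4)·9 - 5·(9-6))/200000 = -3/640000 rad
Load 2 — uniform load w=7 kN/m over full span:
  θ_2 = -wx(L-x)(L-2x)/(12EI) = -7·9·(12-9)·(12-2·9)/(12·200000) = 189/400000 rad
Load 3 — triangular load w₀=-15 kN/m (0→w₀ over full span):
  θ_3 = -w₀(2x(L-x)(L-2x)(x+2L)+x²(L-x)²)/(120LEI) = -(-15)·(2·9·(12-9)·(12-2·9)·(9+2·12)+9²·(12-9)²)/(120·12·200000) = -3321/6400000 rad
Superposition: θ = Σ θ_i = -327/6400000 rad ≈ -0.000051 rad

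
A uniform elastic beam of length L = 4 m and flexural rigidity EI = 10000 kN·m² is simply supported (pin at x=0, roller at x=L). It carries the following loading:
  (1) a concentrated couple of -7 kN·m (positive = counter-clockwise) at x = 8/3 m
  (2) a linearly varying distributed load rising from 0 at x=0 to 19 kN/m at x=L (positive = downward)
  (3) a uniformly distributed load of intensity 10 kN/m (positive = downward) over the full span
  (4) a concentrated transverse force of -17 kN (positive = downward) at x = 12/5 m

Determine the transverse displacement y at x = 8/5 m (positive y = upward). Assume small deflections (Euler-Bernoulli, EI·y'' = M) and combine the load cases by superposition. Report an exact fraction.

Load 1 — applied couple M₀=-7 kN·m at a=8/3 m (b=L-a=4/3):
  y_1 = (M₀x³/(6L)+C₁x)/EI  [x≤a] with C₁=M₀(3b²-L²)/(6L)=28/9 = ((-7)·(8/5)³/(6·4)+(28/9)·(8/5))/10000 = 266/703125 m
Load 2 — triangular load w₀=19 kN/m (0→w₀ over full span):
  y_2 = -w₀x(7L⁴-10L²x²+3x⁴)/(360LEI) = -19·(8/5)·(7·4⁴-10·4²·(8/5)²+3·(8/5)⁴)/(360·4·10000) = -86716/29296875 m
Load 3 — uniform load w=10 kN/m over full span:
  y_3 = -wx(L³-2Lx²+x³)/(24EI) = -10·(8/5)·(4³-2·4·(8/5)²+(8/5)³)/(24·10000) = -248/78125 m
Load 4 — point force P=-17 kN at a=12/5 m (b=L-a=8/5):
  y_4 = -Pbx(L²-b²-x²)/(6LEI)  [x≤a] = -(-17)·(8/5)·(8/5)·(4²-(8/5)²-(8/5)²)/(6·4·10000) = 2312/1171875 m
Superposition: y = Σ y_i = -332498/87890625 m ≈ -0.003783 m

y(8/5) = -332498/87890625 m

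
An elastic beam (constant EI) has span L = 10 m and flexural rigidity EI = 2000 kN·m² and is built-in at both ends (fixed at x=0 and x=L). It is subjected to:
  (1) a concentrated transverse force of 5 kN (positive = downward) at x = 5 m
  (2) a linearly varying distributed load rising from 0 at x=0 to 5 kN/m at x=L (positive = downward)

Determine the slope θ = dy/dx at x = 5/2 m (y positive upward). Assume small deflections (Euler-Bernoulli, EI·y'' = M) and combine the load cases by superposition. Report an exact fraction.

Load 1 — point force P=5 kN at a=5 m (b=L-a=5):
  θ_1 = -Pb²x(2aL-(3a+b)x)/(2L³EI)  [x≤a] = -5·5²·(5/2)·(2·5·10-(3·5+5)·(5/2))/(2·10³·2000) = -1/256 rad
Load 2 — triangular load w₀=5 kN/m (0→w₀ over full span):
  θ_2 = -w₀(2x(L-x)(L-2x)(x+2L)+x²(L-x)²)/(120LEI) = -5·(2·(5/2)·(10-(5/2))·(10-2·(5/2))·((5/2)+2·10)+(5/2)²·(10-(5/2))²)/(120·10·2000) = -39/4096 rad
Superposition: θ = Σ θ_i = -55/4096 rad ≈ -0.013428 rad

θ(5/2) = -55/4096 rad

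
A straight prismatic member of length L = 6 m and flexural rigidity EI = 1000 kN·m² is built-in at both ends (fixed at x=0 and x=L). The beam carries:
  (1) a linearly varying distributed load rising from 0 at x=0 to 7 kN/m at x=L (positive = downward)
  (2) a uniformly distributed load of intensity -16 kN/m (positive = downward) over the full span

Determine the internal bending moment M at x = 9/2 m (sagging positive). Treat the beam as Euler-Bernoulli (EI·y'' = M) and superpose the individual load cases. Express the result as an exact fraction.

Load 1 — triangular load w₀=7 kN/m (0→w₀ over full span):
  M_1 = 3w₀Lx/20 - w₀L²/30 - w₀x³/(6L) = 3·7·6·(9/2)/20 - 7·6²/30 - 7·(9/2)³/(6·6) = 357/160 kN·m
Load 2 — uniform load w=-16 kN/m over full span:
  M_2 = wLx/2 - wL²/12 - wx²/2 = (-16)·6·(9/2)/2 - (-16)·6²/12 - (-16)·(9/2)²/2 = -6 kN·m
Superposition: M = Σ M_i = -603/160 kN·m ≈ -3.768750 kN·m

M(9/2) = -603/160 kN·m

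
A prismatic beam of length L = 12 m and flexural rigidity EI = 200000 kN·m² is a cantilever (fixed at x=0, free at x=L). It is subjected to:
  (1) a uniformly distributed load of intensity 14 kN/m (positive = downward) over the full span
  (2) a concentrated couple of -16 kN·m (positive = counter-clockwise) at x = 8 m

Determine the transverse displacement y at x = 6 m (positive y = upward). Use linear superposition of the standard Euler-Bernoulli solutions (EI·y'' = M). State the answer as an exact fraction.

Load 1 — uniform load w=14 kN/m over full span:
  y_1 = -wx²(x²-4Lx+6L²)/(24EI) = -14·6²·(6²-4·12·6+6·12²)/(24·200000) = -3213/50000 m
Load 2 — applied couple M₀=-16 kN·m at a=8 m (b=L-a=4):
  y_2 = M₀x²/(2EI)  [x≤a] = (-16)·6²/(2·200000) = -9/6250 m
Superposition: y = Σ y_i = -657/10000 m ≈ -0.065700 m

y(6) = -657/10000 m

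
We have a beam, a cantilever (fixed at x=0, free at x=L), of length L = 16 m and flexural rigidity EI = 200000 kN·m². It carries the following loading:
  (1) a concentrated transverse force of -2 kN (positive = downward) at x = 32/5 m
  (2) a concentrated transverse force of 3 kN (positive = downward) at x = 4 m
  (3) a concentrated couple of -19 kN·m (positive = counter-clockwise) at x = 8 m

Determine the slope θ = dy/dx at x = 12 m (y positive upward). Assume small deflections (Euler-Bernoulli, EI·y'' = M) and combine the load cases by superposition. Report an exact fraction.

Load 1 — point force P=-2 kN at a=32/5 m (b=L-a=48/5):
  θ_1 = -Pa²/(2EI)  [x>a] = -(-2)·(32/5)²/(2·200000) = 16/78125 rad
Load 2 — point force P=3 kN at a=4 m (b=L-a=12):
  θ_2 = -Pa²/(2EI)  [x>a] = -3·4²/(2·200000) = -3/25000 rad
Load 3 — applied couple M₀=-19 kN·m at a=8 m (b=L-a=8):
  θ_3 = M₀a/EI  [x>a] = (-19)·8/200000 = -19/25000 rad
Superposition: θ = Σ θ_i = -211/312500 rad ≈ -0.000675 rad

θ(12) = -211/312500 rad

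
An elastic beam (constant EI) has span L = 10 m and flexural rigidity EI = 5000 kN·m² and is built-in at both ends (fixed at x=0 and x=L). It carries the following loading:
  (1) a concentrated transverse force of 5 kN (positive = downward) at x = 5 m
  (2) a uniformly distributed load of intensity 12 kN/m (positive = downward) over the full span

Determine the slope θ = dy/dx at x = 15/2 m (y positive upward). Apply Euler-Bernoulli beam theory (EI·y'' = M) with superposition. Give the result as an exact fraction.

θ(15/2) = 13/640 rad

Load 1 — point force P=5 kN at a=5 m (b=L-a=5):
  θ_1 = Pa²(L-x)(2bL-(3b+a)(L-x))/(2L³EI)  [x>a] = 5·5²·(10-(15/2))·(2·5·10-(3·5+5)·(10-(15/2)))/(2·10³·5000) = 1/640 rad
Load 2 — uniform load w=12 kN/m over full span:
  θ_2 = -wx(L-x)(L-2x)/(12EI) = -12·(15/2)·(10-(15/2))·(10-2·(15/2))/(12·5000) = 3/160 rad
Superposition: θ = Σ θ_i = 13/640 rad ≈ 0.020313 rad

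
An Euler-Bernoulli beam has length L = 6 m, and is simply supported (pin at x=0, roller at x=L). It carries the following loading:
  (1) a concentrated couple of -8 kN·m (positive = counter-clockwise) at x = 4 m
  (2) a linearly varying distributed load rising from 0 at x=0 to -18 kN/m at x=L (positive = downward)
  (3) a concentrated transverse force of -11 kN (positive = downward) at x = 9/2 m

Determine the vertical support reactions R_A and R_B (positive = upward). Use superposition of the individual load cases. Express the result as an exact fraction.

Load 1 — applied couple M₀=-8 kN·m at a=4 m (b=L-a=2):
  R_A = M₀/L = (-8)/6 = -4/3 kN
  R_B = -M₀/L = -(-8)/6 = 4/3 kN
Load 2 — triangular load w₀=-18 kN/m (0→w₀ over full span):
  R_A = w₀L/6 = (-18)·6/6 = -18 kN
  R_B = w₀L/3 = (-18)·6/3 = -36 kN
Load 3 — point force P=-11 kN at a=9/2 m (b=L-a=3/2):
  R_A = Pb/L = (-11)·(3/2)/6 = -11/4 kN
  R_B = Pa/L = (-11)·(9/2)/6 = -33/4 kN
Superposition: R_A = -265/12 kN, R_B = -515/12 kN

R_A = -265/12 kN, R_B = -515/12 kN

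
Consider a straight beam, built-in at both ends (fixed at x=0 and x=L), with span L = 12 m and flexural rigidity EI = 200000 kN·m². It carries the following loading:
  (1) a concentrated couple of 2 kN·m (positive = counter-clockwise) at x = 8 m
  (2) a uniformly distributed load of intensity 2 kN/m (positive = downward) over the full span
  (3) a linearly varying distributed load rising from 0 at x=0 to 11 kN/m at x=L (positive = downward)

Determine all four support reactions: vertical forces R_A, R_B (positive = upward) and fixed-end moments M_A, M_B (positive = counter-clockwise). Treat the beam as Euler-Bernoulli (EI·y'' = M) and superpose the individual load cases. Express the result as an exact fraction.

R_A = 1441/45 kN, M_A = 1162/15 kN·m, R_B = 2609/45 kN, M_B = -516/5 kN·m

Load 1 — applied couple M₀=2 kN·m at a=8 m (b=L-a=4):
  R_A = 6M₀ab/L³ = 6·2·8·4/12³ = 2/9 kN
  M_A = M₀b(2a-b)/L² = 2·4·(2·8-4)/12² = 2/3 kN·m
  R_B = -6M₀ab/L³ = -6·2·8·4/12³ = -2/9 kN
  M_B = M₀a(2b-a)/L² = 2·8·(2·4-8)/12² = 0 kN·m
Load 2 — uniform load w=2 kN/m over full span:
  R_A = wL/2 = 2·12/2 = 12 kN
  M_A = wL²/12 = 2·12²/12 = 24 kN·m
  R_B = wL/2 = 2·12/2 = 12 kN
  M_B = -wL²/12 = -2·12²/12 = -24 kN·m
Load 3 — triangular load w₀=11 kN/m (0→w₀ over full span):
  R_A = 3w₀L/20 = 3·11·12/20 = 99/5 kN
  M_A = w₀L²/30 = 11·12²/30 = 264/5 kN·m
  R_B = 7w₀L/20 = 7·11·12/20 = 231/5 kN
  M_B = -w₀L²/20 = -11·12²/20 = -396/5 kN·m
Superposition: R_A = 1441/45 kN, M_A = 1162/15 kN·m, R_B = 2609/45 kN, M_B = -516/5 kN·m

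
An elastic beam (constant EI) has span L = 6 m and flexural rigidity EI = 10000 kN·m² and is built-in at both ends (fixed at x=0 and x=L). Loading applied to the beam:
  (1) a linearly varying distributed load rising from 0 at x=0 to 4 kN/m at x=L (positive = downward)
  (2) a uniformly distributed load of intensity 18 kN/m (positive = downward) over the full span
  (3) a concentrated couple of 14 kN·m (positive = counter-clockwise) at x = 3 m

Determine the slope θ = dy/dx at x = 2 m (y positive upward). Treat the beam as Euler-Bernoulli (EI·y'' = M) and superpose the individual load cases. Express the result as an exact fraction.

θ(2) = -151/56250 rad

Load 1 — triangular load w₀=4 kN/m (0→w₀ over full span):
  θ_1 = -w₀(2x(L-x)(L-2x)(x+2L)+x²(L-x)²)/(120LEI) = -4·(2·2·(6-2)·(6-2·2)·(2+2·6)+2²·(6-2)²)/(120·6·10000) = -8/28125 rad
Load 2 — uniform load w=18 kN/m over full span:
  θ_2 = -wx(L-x)(L-2x)/(12EI) = -18·2·(6-2)·(6-2·2)/(12·10000) = -3/1250 rad
Load 3 — applied couple M₀=14 kN·m at a=3 m (b=L-a=3):
  θ_3 = (R_Ax²/2 - M_Ax)/EI  [x≤a] with R_A=7/2, M_A=7/2 = ((7/2)·2²/2 - (7/2)·2)/10000 = 0 rad
Superposition: θ = Σ θ_i = -151/56250 rad ≈ -0.002684 rad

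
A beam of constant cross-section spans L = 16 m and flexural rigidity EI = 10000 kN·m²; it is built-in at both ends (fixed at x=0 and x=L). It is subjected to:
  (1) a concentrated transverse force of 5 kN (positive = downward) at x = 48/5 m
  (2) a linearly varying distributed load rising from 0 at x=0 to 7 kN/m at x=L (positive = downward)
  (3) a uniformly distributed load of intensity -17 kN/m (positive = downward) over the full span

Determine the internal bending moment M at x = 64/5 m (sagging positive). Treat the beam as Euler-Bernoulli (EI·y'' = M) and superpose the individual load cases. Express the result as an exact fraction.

Load 1 — point force P=5 kN at a=48/5 m (b=L-a=32/5):
  M_1 = Pa²(a+3b)(L-x)/L³ - Pa²b/L²  [x>a] = 5·(48/5)²·((48/5)+3·(32/5))·(16-(64/5))/16³ - 5·(48/5)²·(32/5)/16² = -144/125 kN·m
Load 2 — triangular load w₀=7 kN/m (0→w₀ over full span):
  M_2 = 3w₀Lx/20 - w₀L²/30 - w₀x³/(6L) = 3·7·16·(64/5)/20 - 7·16²/30 - 7·(64/5)³/(6·16) = 896/375 kN·m
Load 3 — uniform load w=-17 kN/m over full span:
  M_3 = wLx/2 - wL²/12 - wx²/2 = (-17)·16·(64/5)/2 - (-17)·16²/12 - (-17)·(64/5)²/2 = 1088/75 kN·m
Superposition: M = Σ M_i = 1968/125 kN·m ≈ 15.744000 kN·m

M(64/5) = 1968/125 kN·m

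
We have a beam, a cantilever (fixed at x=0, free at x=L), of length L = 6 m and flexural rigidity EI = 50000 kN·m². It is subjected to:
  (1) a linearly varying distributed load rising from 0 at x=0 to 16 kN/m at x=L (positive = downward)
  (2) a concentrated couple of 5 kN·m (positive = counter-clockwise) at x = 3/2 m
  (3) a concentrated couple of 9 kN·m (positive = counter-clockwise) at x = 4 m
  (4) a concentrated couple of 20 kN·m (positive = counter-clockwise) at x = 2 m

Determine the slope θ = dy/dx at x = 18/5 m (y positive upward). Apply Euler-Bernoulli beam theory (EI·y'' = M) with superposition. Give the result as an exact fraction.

θ(18/5) = -398653/62500000 rad

Load 1 — triangular load w₀=16 kN/m (0→w₀ over full span):
  θ_1 = (w₀Lx²/4-w₀L²x/3-w₀x⁴/(24L))/EI = (16·6·(18/5)²/4-16·6²·(18/5)/3-16·(18/5)⁴/(24·6))/50000 = -15579/1953125 rad
Load 2 — applied couple M₀=5 kN·m at a=3/2 m (b=L-a=9/2):
  θ_2 = M₀a/EI  [x>a] = 5·(3/2)/50000 = 3/20000 rad
Load 3 — applied couple M₀=9 kN·m at a=4 m (b=L-a=2):
  θ_3 = M₀x/EI  [x≤a] = 9·(18/5)/50000 = 81/125000 rad
Load 4 — applied couple M₀=20 kN·m at a=2 m (b=L-a=4):
  θ_4 = M₀a/EI  [x>a] = 20·2/50000 = 1/1250 rad
Superposition: θ = Σ θ_i = -398653/62500000 rad ≈ -0.006378 rad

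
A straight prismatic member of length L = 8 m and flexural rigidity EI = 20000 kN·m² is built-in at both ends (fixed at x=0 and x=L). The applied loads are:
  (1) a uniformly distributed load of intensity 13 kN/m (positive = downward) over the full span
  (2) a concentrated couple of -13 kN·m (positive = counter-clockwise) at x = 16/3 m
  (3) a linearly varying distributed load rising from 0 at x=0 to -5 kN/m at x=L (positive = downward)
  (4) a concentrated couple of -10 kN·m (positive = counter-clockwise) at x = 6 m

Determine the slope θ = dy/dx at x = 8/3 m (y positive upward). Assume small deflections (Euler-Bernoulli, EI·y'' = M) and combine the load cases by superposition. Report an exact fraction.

θ(8/3) = -619/486000 rad

Load 1 — uniform load w=13 kN/m over full span:
  θ_1 = -wx(L-x)(L-2x)/(12EI) = -13·(8/3)·(8-(8/3))·(8-2·(8/3))/(12·20000) = -104/50625 rad
Load 2 — applied couple M₀=-13 kN·m at a=16/3 m (b=L-a=8/3):
  θ_2 = (R_Ax²/2 - M_Ax)/EI  [x≤a] with R_A=-13/6, M_A=-13/3 = ((-13/6)·(8/3)²/2 - (-13/3)·(8/3))/20000 = 13/67500 rad
Load 3 — triangular load w₀=-5 kN/m (0→w₀ over full span):
  θ_3 = -w₀(2x(L-x)(L-2x)(x+2L)+x²(L-x)²)/(120LEI) = -(-5)·(2·(8/3)·(8-(8/3))·(8-2·(8/3))·((8/3)+2·8)+(8/3)²·(8-(8/3))²)/(120·8·20000) = 64/151875 rad
Load 4 — applied couple M₀=-10 kN·m at a=6 m (b=L-a=2):
  θ_4 = (R_Ax²/2 - M_Ax)/EI  [x≤a] with R_A=-45/32, M_A=-25/8 = ((-45/32)·(8/3)²/2 - (-25/8)·(8/3))/20000 = 1/6000 rad
Superposition: θ = Σ θ_i = -619/486000 rad ≈ -0.001274 rad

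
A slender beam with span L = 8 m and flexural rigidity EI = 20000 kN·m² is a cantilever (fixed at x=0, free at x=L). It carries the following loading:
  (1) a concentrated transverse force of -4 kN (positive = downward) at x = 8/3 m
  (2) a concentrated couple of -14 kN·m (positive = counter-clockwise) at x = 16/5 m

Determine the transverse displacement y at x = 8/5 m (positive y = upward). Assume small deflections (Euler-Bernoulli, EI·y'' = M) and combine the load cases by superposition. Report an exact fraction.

y(8/5) = -82/234375 m

Load 1 — point force P=-4 kN at a=8/3 m (b=L-a=16/3):
  y_1 = -Px²(3a-x)/(6EI)  [x≤a] = -(-4)·(8/5)²·(3·(8/3)-(8/5))/(6·20000) = 128/234375 m
Load 2 — applied couple M₀=-14 kN·m at a=16/5 m (b=L-a=24/5):
  y_2 = M₀x²/(2EI)  [x≤a] = (-14)·(8/5)²/(2·20000) = -14/15625 m
Superposition: y = Σ y_i = -82/234375 m ≈ -0.000350 m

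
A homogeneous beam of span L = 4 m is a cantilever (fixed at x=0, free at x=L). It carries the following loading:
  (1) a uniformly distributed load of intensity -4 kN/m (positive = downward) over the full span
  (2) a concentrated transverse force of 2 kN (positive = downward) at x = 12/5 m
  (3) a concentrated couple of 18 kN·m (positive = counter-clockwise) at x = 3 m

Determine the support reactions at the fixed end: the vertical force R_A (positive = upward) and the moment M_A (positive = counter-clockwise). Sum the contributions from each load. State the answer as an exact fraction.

Load 1 — uniform load w=-4 kN/m over full span:
  R_A = wL = (-4)·4 = -16 kN
  M_A = wL²/2 = (-4)·4²/2 = -32 kN·m
Load 2 — point force P=2 kN at a=12/5 m (b=L-a=8/5):
  R_A = P = 2 kN
  M_A = Pa = 2·(12/5) = 24/5 kN·m
Load 3 — applied couple M₀=18 kN·m at a=3 m (b=L-a=1):
  R_A = 0 kN
  M_A = -M₀ = -18 kN·m
Superposition: R_A = -14 kN, M_A = -226/5 kN·m

R_A = -14 kN, M_A = -226/5 kN·m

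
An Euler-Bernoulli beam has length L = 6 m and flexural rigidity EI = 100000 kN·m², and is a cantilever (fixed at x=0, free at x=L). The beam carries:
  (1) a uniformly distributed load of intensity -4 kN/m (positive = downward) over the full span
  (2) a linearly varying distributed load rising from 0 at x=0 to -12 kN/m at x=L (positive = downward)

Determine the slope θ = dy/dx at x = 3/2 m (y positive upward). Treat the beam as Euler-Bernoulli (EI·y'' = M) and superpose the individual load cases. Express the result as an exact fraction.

θ(3/2) = 16587/6400000 rad

Load 1 — uniform load w=-4 kN/m over full span:
  θ_1 = -wx(x²-3Lx+3L²)/(6EI) = -(-4)·(3/2)·((3/2)²-3·6·(3/2)+3·6²)/(6·100000) = 333/400000 rad
Load 2 — triangular load w₀=-12 kN/m (0→w₀ over full span):
  θ_2 = (w₀Lx²/4-w₀L²x/3-w₀x⁴/(24L))/EI = ((-12)·6·(3/2)²/4-(-12)·6²·(3/2)/3-(-12)·(3/2)⁴/(24·6))/100000 = 11259/6400000 rad
Superposition: θ = Σ θ_i = 16587/6400000 rad ≈ 0.002592 rad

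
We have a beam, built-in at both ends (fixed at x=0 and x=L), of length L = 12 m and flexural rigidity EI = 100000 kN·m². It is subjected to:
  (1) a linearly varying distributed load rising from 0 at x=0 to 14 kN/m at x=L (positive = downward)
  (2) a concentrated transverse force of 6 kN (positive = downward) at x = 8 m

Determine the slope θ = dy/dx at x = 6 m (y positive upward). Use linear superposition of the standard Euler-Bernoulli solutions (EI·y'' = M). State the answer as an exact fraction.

θ(6) = -83/500000 rad

Load 1 — triangular load w₀=14 kN/m (0→w₀ over full span):
  θ_1 = -w₀(2x(L-x)(L-2x)(x+2L)+x²(L-x)²)/(120LEI) = -14·(2·6·(12-6)·(12-2·6)·(6+2·12)+6²·(12-6)²)/(120·12·100000) = -63/500000 rad
Load 2 — point force P=6 kN at a=8 m (b=L-a=4):
  θ_2 = -Pb²x(2aL-(3a+b)x)/(2L³EI)  [x≤a] = -6·4²·6·(2·8·12-(3·8+4)·6)/(2·12³·100000) = -1/25000 rad
Superposition: θ = Σ θ_i = -83/500000 rad ≈ -0.000166 rad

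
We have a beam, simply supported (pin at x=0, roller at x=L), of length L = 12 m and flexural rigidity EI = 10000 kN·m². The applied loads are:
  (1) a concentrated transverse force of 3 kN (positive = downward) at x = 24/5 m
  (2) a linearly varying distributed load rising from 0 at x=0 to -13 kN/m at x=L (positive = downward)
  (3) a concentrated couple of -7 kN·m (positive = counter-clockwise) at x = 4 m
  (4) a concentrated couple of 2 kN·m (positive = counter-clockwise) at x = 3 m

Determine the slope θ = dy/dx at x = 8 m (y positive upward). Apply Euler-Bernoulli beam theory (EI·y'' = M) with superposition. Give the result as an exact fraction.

Load 1 — point force P=3 kN at a=24/5 m (b=L-a=36/5):
  θ_1 = -Pa(2L²-6Lx+3x²+a²)/(6LEI)  [x>a] = -3·(24/5)·(2·12²-6·12·8+3·8²+(24/5)²)/(6·12·10000) = 114/78125 rad
Load 2 — triangular load w₀=-13 kN/m (0→w₀ over full span):
  θ_2 = -w₀(7L⁴-30L²x²+15x⁴)/(360LEI) = -(-13)·(7·12⁴-30·12²·8²+15·8⁴)/(360·12·10000) = -1183/56250 rad
Load 3 — applied couple M₀=-7 kN·m at a=4 m (b=L-a=8):
  θ_3 = (M₀x²/(2L)-M₀(x-a)+C₁)/EI  [x>a] with C₁=M₀(3b²-L²)/(6L)=-14/3 = ((-7)·8²/(2·12)-(-7)·(8-4)+(-14/3))/10000 = 7/15000 rad
Load 4 — applied couple M₀=2 kN·m at a=3 m (b=L-a=9):
  θ_4 = (M₀x²/(2L)-M₀(x-a)+C₁)/EI  [x>a] with C₁=M₀(3b²-L²)/(6L)=11/4 = (2·8²/(2·12)-2·(8-3)+(11/4))/10000 = -23/120000 rad
Superposition: θ = Σ θ_i = -868361/45000000 rad ≈ -0.019297 rad

θ(8) = -868361/45000000 rad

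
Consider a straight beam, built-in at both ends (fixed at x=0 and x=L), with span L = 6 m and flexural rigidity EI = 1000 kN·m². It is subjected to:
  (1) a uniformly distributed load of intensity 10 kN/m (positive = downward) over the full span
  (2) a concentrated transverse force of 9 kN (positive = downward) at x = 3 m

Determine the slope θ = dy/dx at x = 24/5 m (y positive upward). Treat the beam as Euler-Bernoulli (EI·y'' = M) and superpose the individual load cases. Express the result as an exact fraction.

Load 1 — uniform load w=10 kN/m over full span:
  θ_1 = -wx(L-x)(L-2x)/(12EI) = -10·(24/5)·(6-(24/5))·(6-2·(24/5))/(12·1000) = 54/3125 rad
Load 2 — point force P=9 kN at a=3 m (b=L-a=3):
  θ_2 = Pa²(L-x)(2bL-(3b+a)(L-x))/(2L³EI)  [x>a] = 9·3²·(6-(24/5))·(2·3·6-(3·3+3)·(6-(24/5)))/(2·6³·1000) = 243/50000 rad
Superposition: θ = Σ θ_i = 1107/50000 rad ≈ 0.022140 rad

θ(24/5) = 1107/50000 rad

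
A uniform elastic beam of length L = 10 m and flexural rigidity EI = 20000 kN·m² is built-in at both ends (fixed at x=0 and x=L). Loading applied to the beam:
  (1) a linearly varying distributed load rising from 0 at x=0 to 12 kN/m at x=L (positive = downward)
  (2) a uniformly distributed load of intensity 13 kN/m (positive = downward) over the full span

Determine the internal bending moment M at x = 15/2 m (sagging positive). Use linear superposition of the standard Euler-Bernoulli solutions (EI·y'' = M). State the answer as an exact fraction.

M(15/2) = 145/6 kN·m

Load 1 — triangular load w₀=12 kN/m (0→w₀ over full span):
  M_1 = 3w₀Lx/20 - w₀L²/30 - w₀x³/(6L) = 3·12·10·(15/2)/20 - 12·10²/30 - 12·(15/2)³/(6·10) = 85/8 kN·m
Load 2 — uniform load w=13 kN/m over full span:
  M_2 = wLx/2 - wL²/12 - wx²/2 = 13·10·(15/2)/2 - 13·10²/12 - 13·(15/2)²/2 = 325/24 kN·m
Superposition: M = Σ M_i = 145/6 kN·m ≈ 24.166667 kN·m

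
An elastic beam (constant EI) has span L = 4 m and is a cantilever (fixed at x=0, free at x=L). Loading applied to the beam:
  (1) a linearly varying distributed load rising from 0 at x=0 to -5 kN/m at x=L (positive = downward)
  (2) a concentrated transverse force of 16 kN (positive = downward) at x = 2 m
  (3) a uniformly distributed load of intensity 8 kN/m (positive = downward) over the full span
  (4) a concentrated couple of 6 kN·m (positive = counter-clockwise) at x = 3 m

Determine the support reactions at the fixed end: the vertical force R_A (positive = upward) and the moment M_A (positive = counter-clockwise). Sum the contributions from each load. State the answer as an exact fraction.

Load 1 — triangular load w₀=-5 kN/m (0→w₀ over full span):
  R_A = w₀L/2 = (-5)·4/2 = -10 kN
  M_A = w₀L²/3 = (-5)·4²/3 = -80/3 kN·m
Load 2 — point force P=16 kN at a=2 m (b=L-a=2):
  R_A = P = 16 kN
  M_A = Pa = 16·2 = 32 kN·m
Load 3 — uniform load w=8 kN/m over full span:
  R_A = wL = 8·4 = 32 kN
  M_A = wL²/2 = 8·4²/2 = 64 kN·m
Load 4 — applied couple M₀=6 kN·m at a=3 m (b=L-a=1):
  R_A = 0 kN
  M_A = -M₀ = -6 kN·m
Superposition: R_A = 38 kN, M_A = 190/3 kN·m

R_A = 38 kN, M_A = 190/3 kN·m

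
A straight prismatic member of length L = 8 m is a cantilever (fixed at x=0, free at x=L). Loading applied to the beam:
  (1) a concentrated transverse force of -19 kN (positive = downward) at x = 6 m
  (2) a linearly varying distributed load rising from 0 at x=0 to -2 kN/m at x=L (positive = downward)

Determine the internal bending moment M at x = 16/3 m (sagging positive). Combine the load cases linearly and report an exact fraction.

M(16/3) = 1538/81 kN·m

Load 1 — point force P=-19 kN at a=6 m (b=L-a=2):
  M_1 = -P(a-x)  [x≤a] = -(-19)·(6-(16/3)) = 38/3 kN·m
Load 2 — triangular load w₀=-2 kN/m (0→w₀ over full span):
  M_2 = w₀Lx/2 - w₀L²/3 - w₀x³/(6L) = (-2)·8·(16/3)/2 - (-2)·8²/3 - (-2)·(16/3)³/(6·8) = 512/81 kN·m
Superposition: M = Σ M_i = 1538/81 kN·m ≈ 18.987654 kN·m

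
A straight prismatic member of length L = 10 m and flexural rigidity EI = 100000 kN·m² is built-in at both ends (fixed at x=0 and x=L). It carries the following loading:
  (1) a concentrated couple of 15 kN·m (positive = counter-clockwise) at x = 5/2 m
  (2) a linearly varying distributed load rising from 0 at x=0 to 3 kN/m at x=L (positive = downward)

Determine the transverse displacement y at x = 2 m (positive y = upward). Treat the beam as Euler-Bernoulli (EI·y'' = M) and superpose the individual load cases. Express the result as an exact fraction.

y(2) = -1241/20000000 m

Load 1 — applied couple M₀=15 kN·m at a=5/2 m (b=L-a=15/2):
  y_1 = (R_Ax³/6 - M_Ax²/2)/EI  [x≤a] with R_A=27/16, M_A=-45/16 = ((27/16)·2³/6 - (-45/16)·2²/2)/100000 = 63/800000 m
Load 2 — triangular load w₀=3 kN/m (0→w₀ over full span):
  y_2 = -w₀x²(L-x)²(x+2L)/(120LEI) = -3·2²·(10-2)²·(2+2·10)/(120·10·100000) = -11/78125 m
Superposition: y = Σ y_i = -1241/20000000 m ≈ -0.000062 m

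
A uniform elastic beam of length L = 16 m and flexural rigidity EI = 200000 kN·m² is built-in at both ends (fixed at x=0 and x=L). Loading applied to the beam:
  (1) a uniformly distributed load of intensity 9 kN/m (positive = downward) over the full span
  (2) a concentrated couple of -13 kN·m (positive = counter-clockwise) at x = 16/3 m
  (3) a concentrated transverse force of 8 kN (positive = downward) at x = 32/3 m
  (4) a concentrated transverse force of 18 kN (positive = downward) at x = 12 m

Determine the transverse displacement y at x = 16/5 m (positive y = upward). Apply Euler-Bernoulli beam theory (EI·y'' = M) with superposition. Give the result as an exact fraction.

y(16/5) = -574309/158203125 m

Load 1 — uniform load w=9 kN/m over full span:
  y_1 = -wx²(L-x)²/(24EI) = -9·(16/5)²·(16-(16/5))²/(24·200000) = -6144/1953125 m
Load 2 — applied couple M₀=-13 kN·m at a=16/3 m (b=L-a=32/3):
  y_2 = (R_Ax³/6 - M_Ax²/2)/EI  [x≤a] with R_A=-13/12, M_A=0 = ((-13/12)·(16/5)³/6 - 0·(16/5)²/2)/200000 = -104/3515625 m
Load 3 — point force P=8 kN at a=32/3 m (b=L-a=16/3):
  y_3 = -Pb²x²(3aL-(3a+b)x)/(6L³EI)  [x≤a] = -8·(16/3)²·(16/5)²·(3·(32/3)·16-(3·(32/3)+(16/3))·(16/5))/(6·16³·200000) = -5888/31640625 m
Load 4 — point force P=18 kN at a=12 m (b=L-a=4):
  y_4 = -Pb²x²(3aL-(3a+b)x)/(6L³EI)  [x≤a] = -18·4²·(16/5)²·(3·12·16-(3·12+4)·(16/5))/(6·16³·200000) = -21/78125 m
Superposition: y = Σ y_i = -574309/158203125 m ≈ -0.003630 m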